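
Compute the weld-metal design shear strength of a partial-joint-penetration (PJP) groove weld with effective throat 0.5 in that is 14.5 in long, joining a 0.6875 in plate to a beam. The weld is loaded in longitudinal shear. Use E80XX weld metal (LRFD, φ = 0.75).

φR_n ≈ 261 kips

E80XX → F_EXX = 80 ksi.
Effective throat (given) t_e = 0.5 in.
A_we = 0.5 × 14.5 = 7.25 in².
F_nw = 0.6 F_EXX = 48 ksi.
φR_n = 0.75 × 48 × 7.25 = 261 kips.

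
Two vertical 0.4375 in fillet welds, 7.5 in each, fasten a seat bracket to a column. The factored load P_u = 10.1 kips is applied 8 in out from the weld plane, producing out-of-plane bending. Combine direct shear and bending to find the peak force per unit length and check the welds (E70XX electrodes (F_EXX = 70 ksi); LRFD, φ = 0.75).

L_w = 2 × 7.5 = 15 in; section modulus (unit throat) S = 2 × L²/6 = 18.75 in².
Direct shear f_v = P/L_w = 10.1/15 = 0.6733 kip/in.
Moment M = P × e = 10.1 × 8 = 80.8 kip·in; bending f_b = M/S = 4.309 kip/in.
f_max = √(f_v² + f_b²) = √(0.6733² + 4.309²) = 4.362 kip/in.
φr_n = 0.75 × 0.6 × 70 × (0.707 × 0.4375) = 9.743 kip/in → adequate.

f_max ≈ 4.36 kip/in; adequate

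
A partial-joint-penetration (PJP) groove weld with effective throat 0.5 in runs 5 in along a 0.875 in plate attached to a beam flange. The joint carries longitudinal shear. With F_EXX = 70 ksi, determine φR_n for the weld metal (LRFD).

Effective throat (given) t_e = 0.5 in.
A_we = 0.5 × 5 = 2.5 in².
F_nw = 0.6 F_EXX = 42 ksi.
φR_n = 0.75 × 42 × 2.5 = 78.75 kip.

φR_n ≈ 78.8 kip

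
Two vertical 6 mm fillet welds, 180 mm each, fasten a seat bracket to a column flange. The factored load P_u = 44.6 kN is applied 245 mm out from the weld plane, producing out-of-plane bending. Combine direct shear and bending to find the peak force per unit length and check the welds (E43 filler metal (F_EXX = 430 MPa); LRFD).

L_w = 2 × 180 = 360 mm; section modulus (unit throat) S = 2 × L²/6 = 10800 mm².
Direct shear f_v = P/L_w = 44.6×10³/360 = 123.9 N/mm.
Moment M = P × e = 44.6×10³ × 245 = 10927000 N·mm; bending f_b = M/S = 1012 N/mm.
f_max = √(f_v² + f_b²) = √(123.9² + 1012²) = 1019 N/mm.
φr_n = 0.75 × 0.6 × 430 × (0.707 × 6) = 820.8 N/mm → NOT adequate.

f_max ≈ 1020 N/mm; NOT adequate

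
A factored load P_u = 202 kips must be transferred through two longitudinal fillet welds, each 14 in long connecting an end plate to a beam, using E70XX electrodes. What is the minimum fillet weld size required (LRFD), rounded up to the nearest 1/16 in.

E70XX → F_EXX = 70 ksi.
Total weld length L = 28 in.
Required throat t_e = P_u / (φ × 0.6 F_EXX × L) = 202 / (0.75 × 0.6 × 70 × 28) = 0.229 in.
Required leg w = t_e / 0.707 = 0.3239 in → use 3/8 in.

w = 3/8 in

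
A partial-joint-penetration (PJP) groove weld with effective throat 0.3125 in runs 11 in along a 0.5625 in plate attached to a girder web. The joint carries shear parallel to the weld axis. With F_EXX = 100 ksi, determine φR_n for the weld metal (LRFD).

φR_n ≈ 155 kip

Effective throat (given) t_e = 0.3125 in.
A_we = 0.3125 × 11 = 3.438 in².
F_nw = 0.6 F_EXX = 60 ksi.
φR_n = 0.75 × 60 × 3.438 = 154.7 kip.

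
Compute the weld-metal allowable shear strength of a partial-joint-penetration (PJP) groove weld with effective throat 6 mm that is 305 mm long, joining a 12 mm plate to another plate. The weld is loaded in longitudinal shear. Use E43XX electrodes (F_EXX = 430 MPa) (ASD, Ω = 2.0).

R_n/Ω ≈ 236 kN

Effective throat (given) t_e = 6 mm.
A_we = 6 × 305 = 1830 mm².
F_nw = 0.6 F_EXX = 258 MPa.
R_n/Ω = (258 × 1830) / 2.0 × 10⁻³ = 236.1 kN.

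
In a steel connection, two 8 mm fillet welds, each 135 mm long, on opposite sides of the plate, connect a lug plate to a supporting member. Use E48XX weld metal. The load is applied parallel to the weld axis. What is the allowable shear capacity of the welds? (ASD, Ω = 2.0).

E48XX → F_EXX = 480 MPa.
Effective throat t_e = 0.707 × 8 = 5.656 mm.
Total length L = 270 mm; A_we = 5.656 × 270 = 1527 mm².
F_nw = 0.6 F_EXX = 0.6 × 480 = 288 MPa.
R_n = 288 × 1527 × 10⁻³ = 439.8 kN; R_n/Ω = 439.8/2.0 = 219.9 kN.

R_n/Ω ≈ 220 kN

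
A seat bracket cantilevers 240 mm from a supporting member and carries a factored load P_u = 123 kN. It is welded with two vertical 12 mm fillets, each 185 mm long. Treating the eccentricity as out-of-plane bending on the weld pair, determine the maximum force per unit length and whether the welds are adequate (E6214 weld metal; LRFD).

f_max ≈ 2610 N/mm; NOT adequate

E62XX → F_EXX = 620 MPa.
L_w = 2 × 185 = 370 mm; section modulus (unit throat) S = 2 × L²/6 = 11410 mm².
Direct shear f_v = P/L_w = 123×10³/370 = 332.4 N/mm.
Moment M = P × e = 123×10³ × 240 = 29520000 N·mm; bending f_b = M/S = 2588 N/mm.
f_max = √(f_v² + f_b²) = √(332.4² + 2588²) = 2609 N/mm.
φr_n = 0.75 × 0.6 × 620 × (0.707 × 12) = 2367 N/mm → NOT adequate.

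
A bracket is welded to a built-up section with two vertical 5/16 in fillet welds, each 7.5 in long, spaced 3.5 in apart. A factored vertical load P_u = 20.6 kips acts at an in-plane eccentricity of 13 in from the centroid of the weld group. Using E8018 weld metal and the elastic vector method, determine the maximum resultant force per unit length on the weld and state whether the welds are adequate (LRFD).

f_max ≈ 10.2 kip/in; NOT adequate

E80XX → F_EXX = 80 ksi.
Total weld length L_w = 15 in. Treat welds as unit-width lines.
Polar moment about centroid: J = 2[d³/12 + d(b/2)²] = 2[7.5³/12 + 7.5×1.75²] = 116.2 in³.
Direct shear f_v = P/L_w = 20.6 / 15 = 1.373 kip/in (vertical).
Torsion M = P·e = 20.6 × 13 = 267.8 kip·in.
Critical point at (x, y) = (1.75, 3.75) from centroid. f_tx = M·y/J = 8.639 kip/in; f_ty = M·x/J = 4.031 kip/in.
Resultant f_max = √[f_tx² + (f_v + f_ty)²] = √[8.639² + (1.373 + 4.031)²] = 10.19 kip/in.
Capacity per unit length: φr_n = 0.75 × 0.6 × 80 × (0.707 × 0.3125) = 7.954 kip/in.
10.19 > 7.954 → NOT adequate.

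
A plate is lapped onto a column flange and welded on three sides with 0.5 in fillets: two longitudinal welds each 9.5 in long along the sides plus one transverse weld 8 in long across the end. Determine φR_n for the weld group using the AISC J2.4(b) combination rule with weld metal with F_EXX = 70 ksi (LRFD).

t_e = 0.707 × 0.5 = 0.3535 in.
R_nwl = 0.6 × 70 × 0.3535 × 19 = 282.1 kips (longitudinal, 2 welds).
R_nwt = 0.6 × 70 × 0.3535 × 8 = 118.8 kips (transverse, base value).
(i) R_nwl + R_nwt = 400.9 kips; (ii) 0.85 R_nwl + 1.5 R_nwt = 417.9 kips.
R_n = max = 417.9 kips [governs: (ii)]; φR_n = 313.5 kips.

φR_n ≈ 313 kips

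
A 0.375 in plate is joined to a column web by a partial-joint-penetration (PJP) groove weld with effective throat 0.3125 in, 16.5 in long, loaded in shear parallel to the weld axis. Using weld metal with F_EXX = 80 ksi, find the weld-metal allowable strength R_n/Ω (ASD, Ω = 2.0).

Effective throat (given) t_e = 0.3125 in.
A_we = 0.3125 × 16.5 = 5.156 in².
F_nw = 0.6 F_EXX = 48 ksi.
R_n/Ω = (48 × 5.156) / 2.0 = 123.8 kips.

R_n/Ω ≈ 124 kips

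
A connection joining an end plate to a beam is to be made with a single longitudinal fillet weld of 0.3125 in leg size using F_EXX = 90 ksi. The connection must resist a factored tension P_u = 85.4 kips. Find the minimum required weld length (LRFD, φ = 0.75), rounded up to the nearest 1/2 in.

Throat t_e = 0.707 × 0.3125 = 0.2209 in.
φr_n = 0.75 × 0.6 × 90 × 0.2209 = 8.948 kips/in.
L_req = P_u / φr_n = 85.4 / 8.948 = 9.544 in total.
Round up → use L = 10 in.

L = 10 in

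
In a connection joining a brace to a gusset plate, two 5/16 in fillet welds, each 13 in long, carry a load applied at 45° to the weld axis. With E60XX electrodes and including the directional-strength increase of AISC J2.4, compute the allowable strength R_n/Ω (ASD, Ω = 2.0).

E60XX → F_EXX = 60 ksi.
t_e = 0.707 × 0.3125 = 0.2209 in; A_we = 0.2209 × 26 = 5.744 in².
Directional factor: 1.0 + 0.5 sin^1.5(45°) = 1.297.
F_nw = 0.6 × 60 × 1.297 = 46.7 ksi.
R_n/Ω = (46.7 × 5.744) / 2.0 = 134.1 kips.

R_n/Ω ≈ 134 kips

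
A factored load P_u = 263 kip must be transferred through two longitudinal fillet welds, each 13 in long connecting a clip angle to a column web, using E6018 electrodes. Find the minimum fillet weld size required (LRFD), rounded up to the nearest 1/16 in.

E60XX → F_EXX = 60 ksi.
Total weld length L = 26 in.
Required throat t_e = P_u / (φ × 0.6 F_EXX × L) = 263 / (0.75 × 0.6 × 60 × 26) = 0.3746 in.
Required leg w = t_e / 0.707 = 0.5299 in → use 9/16 in.

w = 9/16 in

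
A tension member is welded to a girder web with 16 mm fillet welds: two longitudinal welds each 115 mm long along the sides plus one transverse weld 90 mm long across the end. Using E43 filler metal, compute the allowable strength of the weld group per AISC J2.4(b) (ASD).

E43XX → F_EXX = 430 MPa.
t_e = 0.707 × 16 = 11.31 mm.
R_nwl = 0.6 × 430 × 11.31 × 230 × 10⁻³ = 671.3 kN (longitudinal, 2 welds).
R_nwt = 0.6 × 430 × 11.31 × 90 × 10⁻³ = 262.7 kN (transverse, base value).
(i) R_nwl + R_nwt = 933.9 kN; (ii) 0.85 R_nwl + 1.5 R_nwt = 964.6 kN.
R_n = max = 964.6 kN [governs: (ii)]; R_n/Ω = 482.3 kN.

R_n/Ω ≈ 482 kN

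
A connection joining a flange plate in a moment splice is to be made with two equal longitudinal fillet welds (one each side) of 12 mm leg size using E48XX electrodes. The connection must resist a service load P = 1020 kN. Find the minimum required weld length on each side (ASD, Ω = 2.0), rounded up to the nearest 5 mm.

E48XX → F_EXX = 480 MPa.
Throat t_e = 0.707 × 12 = 8.484 mm.
r_n/Ω = (0.6 × 480 × 8.484) / 2.0 = 1222 N/mm = 1.222 kN/mm.
L_req = P / (r_n/Ω) = 1020 / 1.222 = 834.9 mm total.
Per side: 834.9 / 2 = 417.5 mm.
Round up → use L = 420 mm on each side.

L = 420 mm on each side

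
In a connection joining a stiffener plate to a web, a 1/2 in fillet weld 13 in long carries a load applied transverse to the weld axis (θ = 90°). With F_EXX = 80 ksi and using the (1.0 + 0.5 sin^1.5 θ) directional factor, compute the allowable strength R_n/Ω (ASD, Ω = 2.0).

t_e = 0.707 × 0.5 = 0.3535 in; A_we = 0.3535 × 13 = 4.595 in².
Directional factor: 1.0 + 0.5 sin^1.5(90°) = 1.5.
F_nw = 0.6 × 80 × 1.5 = 72 ksi.
R_n/Ω = (72 × 4.595) / 2.0 = 165.4 kip.

R_n/Ω ≈ 165 kip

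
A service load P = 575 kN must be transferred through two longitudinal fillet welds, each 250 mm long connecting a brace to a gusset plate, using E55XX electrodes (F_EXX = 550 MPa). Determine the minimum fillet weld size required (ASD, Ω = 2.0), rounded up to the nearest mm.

Total weld length L = 500 mm.
Required throat t_e = P × Ω / (0.6 F_EXX × L) = 575 × 2.0 / (0.6 × 550 × 500 × 10⁻³) = 6.97 mm.
Required leg w = t_e / 0.707 = 9.858 mm → use 10 mm.

w = 10 mm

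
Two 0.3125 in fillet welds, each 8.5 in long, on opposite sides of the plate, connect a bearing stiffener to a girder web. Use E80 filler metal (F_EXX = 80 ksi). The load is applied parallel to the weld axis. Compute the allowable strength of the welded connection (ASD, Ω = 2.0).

R_n/Ω ≈ 90.1 kips

Effective throat t_e = 0.707 × 0.3125 = 0.2209 in.
Total length L = 17 in; A_we = 0.2209 × 17 = 3.756 in².
F_nw = 0.6 F_EXX = 0.6 × 80 = 48 ksi.
R_n = 48 × 3.756 = 180.3 kips; R_n/Ω = 180.3/2.0 = 90.14 kips.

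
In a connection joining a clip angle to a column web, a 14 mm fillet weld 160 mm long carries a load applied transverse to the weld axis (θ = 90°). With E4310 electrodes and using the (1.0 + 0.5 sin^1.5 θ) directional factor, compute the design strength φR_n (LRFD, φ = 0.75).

φR_n ≈ 460 kN

E43XX → F_EXX = 430 MPa.
t_e = 0.707 × 14 = 9.898 mm; A_we = 9.898 × 160 = 1584 mm².
Directional factor: 1.0 + 0.5 sin^1.5(90°) = 1.5.
F_nw = 0.6 × 430 × 1.5 = 387 MPa.
φR_n = 0.75 × 387 × 1584 × 10⁻³ = 459.7 kN.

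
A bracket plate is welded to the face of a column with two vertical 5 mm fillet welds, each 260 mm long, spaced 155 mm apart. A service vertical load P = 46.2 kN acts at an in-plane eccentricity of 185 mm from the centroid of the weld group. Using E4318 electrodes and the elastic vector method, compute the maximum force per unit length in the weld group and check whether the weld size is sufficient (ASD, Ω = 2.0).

f_max ≈ 270 N/mm; adequate

E43XX → F_EXX = 430 MPa.
Total weld length L_w = 520 mm. Treat welds as unit-width lines.
Polar moment about centroid: J = 2[d³/12 + d(b/2)²] = 2[260³/12 + 260×77.5²] = 6053000 mm³.
Direct shear f_v = P/L_w = 46.2×10³ / 520 = 88.85 N/mm (vertical).
Torsion M = P·e = 46.2×10³ × 185 = 8547000 N·mm.
Critical point at (x, y) = (77.5, 130) from centroid. f_tx = M·y/J = 183.6 N/mm; f_ty = M·x/J = 109.4 N/mm.
Resultant f_max = √[f_tx² + (f_v + f_ty)²] = √[183.6² + (88.85 + 109.4)²] = 270.2 N/mm.
Capacity per unit length: r_n/Ω = (1/2.0) × 0.6 × 430 × (0.707 × 5) = 456 N/mm.
270.2 ≤ 456 → adequate.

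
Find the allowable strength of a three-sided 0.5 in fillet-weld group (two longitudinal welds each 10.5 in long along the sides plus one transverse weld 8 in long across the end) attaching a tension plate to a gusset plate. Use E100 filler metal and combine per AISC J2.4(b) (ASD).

R_n/Ω ≈ 317 kip

E100XX → F_EXX = 100 ksi.
t_e = 0.707 × 0.5 = 0.3535 in.
R_nwl = 0.6 × 100 × 0.3535 × 21 = 445.4 kip (longitudinal, 2 welds).
R_nwt = 0.6 × 100 × 0.3535 × 8 = 169.7 kip (transverse, base value).
(i) R_nwl + R_nwt = 615.1 kip; (ii) 0.85 R_nwl + 1.5 R_nwt = 633.1 kip.
R_n = max = 633.1 kip [governs: (ii)]; R_n/Ω = 316.6 kip.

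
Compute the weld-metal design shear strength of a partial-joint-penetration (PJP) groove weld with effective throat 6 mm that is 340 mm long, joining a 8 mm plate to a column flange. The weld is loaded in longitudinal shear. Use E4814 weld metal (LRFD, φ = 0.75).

φR_n ≈ 441 kN

E48XX → F_EXX = 480 MPa.
Effective throat (given) t_e = 6 mm.
A_we = 6 × 340 = 2040 mm².
F_nw = 0.6 F_EXX = 288 MPa.
φR_n = 0.75 × 288 × 2040 × 10⁻³ = 440.6 kN.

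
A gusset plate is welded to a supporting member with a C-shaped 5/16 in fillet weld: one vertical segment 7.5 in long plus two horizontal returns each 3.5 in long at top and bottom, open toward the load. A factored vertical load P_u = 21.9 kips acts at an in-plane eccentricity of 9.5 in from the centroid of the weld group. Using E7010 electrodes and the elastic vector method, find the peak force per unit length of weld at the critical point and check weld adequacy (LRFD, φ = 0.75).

E70XX → F_EXX = 70 ksi.
Total weld length L_w = 14.5 in. Treat welds as unit-width lines.
Centroid: x̄ = 2×3.5×1.75 / 14.5 = 0.8448 in from the vertical weld.
Polar moment about centroid: J = I_x + I_y = [7.5³/12 + 2×3.5×3.75²] + [7.5×0.8448² + 2(3.5³/12 + 3.5×0.9052²)] = 151.8 in³.
Direct shear f_v = P/L_w = 21.9 / 14.5 = 1.51 kip/in (vertical).
Torsion M = P·e = 21.9 × 9.5 = 208.05 kip·in.
Critical point at (x, y) = (2.655, 3.75) from centroid. f_tx = M·y/J = 5.139 kip/in; f_ty = M·x/J = 3.638 kip/in.
Resultant f_max = √[f_tx² + (f_v + f_ty)²] = √[5.139² + (1.51 + 3.638)²] = 7.274 kip/in.
Capacity per unit length: φr_n = 0.75 × 0.6 × 70 × (0.707 × 0.3125) = 6.96 kip/in.
7.274 > 6.96 → NOT adequate.

f_max ≈ 7.27 kip/in; NOT adequate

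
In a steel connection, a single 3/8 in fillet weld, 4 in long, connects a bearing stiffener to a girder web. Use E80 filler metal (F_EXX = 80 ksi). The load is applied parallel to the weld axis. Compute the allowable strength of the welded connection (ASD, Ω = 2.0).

R_n/Ω ≈ 25.5 kips

Effective throat t_e = 0.707 × 0.375 = 0.2651 in.
Total length L = 4 in; A_we = 0.2651 × 4 = 1.06 in².
F_nw = 0.6 F_EXX = 0.6 × 80 = 48 ksi.
R_n = 48 × 1.06 = 50.9 kips; R_n/Ω = 50.9/2.0 = 25.45 kips.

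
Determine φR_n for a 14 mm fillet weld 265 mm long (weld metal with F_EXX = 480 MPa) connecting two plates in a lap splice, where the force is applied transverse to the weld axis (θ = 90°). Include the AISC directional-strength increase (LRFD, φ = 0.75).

φR_n ≈ 850 kN

t_e = 0.707 × 14 = 9.898 mm; A_we = 9.898 × 265 = 2623 mm².
Directional factor: 1.0 + 0.5 sin^1.5(90°) = 1.5.
F_nw = 0.6 × 480 × 1.5 = 432 MPa.
φR_n = 0.75 × 432 × 2623 × 10⁻³ = 849.8 kN.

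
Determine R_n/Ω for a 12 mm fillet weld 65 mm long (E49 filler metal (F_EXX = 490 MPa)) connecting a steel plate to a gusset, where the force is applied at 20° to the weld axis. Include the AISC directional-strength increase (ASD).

R_n/Ω ≈ 89.2 kN

t_e = 0.707 × 12 = 8.484 mm; A_we = 8.484 × 65 = 551.5 mm².
Directional factor: 1.0 + 0.5 sin^1.5(20°) = 1.1.
F_nw = 0.6 × 490 × 1.1 = 323.4 MPa.
R_n/Ω = (323.4 × 551.5) / 2.0 × 10⁻³ = 89.17 kN.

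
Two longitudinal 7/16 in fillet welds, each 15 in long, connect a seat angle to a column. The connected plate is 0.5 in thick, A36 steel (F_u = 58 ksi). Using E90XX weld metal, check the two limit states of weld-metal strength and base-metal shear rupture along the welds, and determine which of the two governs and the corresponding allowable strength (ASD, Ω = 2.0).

R_n/Ω ≈ 251 kips (weld metal governs)

E90XX → F_EXX = 90 ksi.
t_e = 0.707 × 0.4375 = 0.3093 in; L = 30 in.
Weld metal: R_n/Ω = (1/2.0) × 0.6 × 90 × 0.3093 × 30 = 250.5 kips.
Base metal (shear rupture): R_n/Ω = (1/2.0) × 0.6 × 58 × 0.5 × 30 = 261 kips.
Governing: weld metal.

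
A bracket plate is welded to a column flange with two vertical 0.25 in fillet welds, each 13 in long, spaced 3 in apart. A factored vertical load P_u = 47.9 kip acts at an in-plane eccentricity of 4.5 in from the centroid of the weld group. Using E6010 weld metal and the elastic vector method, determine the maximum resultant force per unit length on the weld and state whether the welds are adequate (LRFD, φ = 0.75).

E60XX → F_EXX = 60 ksi.
Total weld length L_w = 26 in. Treat welds as unit-width lines.
Polar moment about centroid: J = 2[d³/12 + d(b/2)²] = 2[13³/12 + 13×1.5²] = 424.7 in³.
Direct shear f_v = P/L_w = 47.9 / 26 = 1.842 kip/in (vertical).
Torsion M = P·e = 47.9 × 4.5 = 215.55 kip·in.
Critical point at (x, y) = (1.5, 6.5) from centroid. f_tx = M·y/J = 3.299 kip/in; f_ty = M·x/J = 0.7614 kip/in.
Resultant f_max = √[f_tx² + (f_v + f_ty)²] = √[3.299² + (1.842 + 0.7614)²] = 4.203 kip/in.
Capacity per unit length: φr_n = 0.75 × 0.6 × 60 × (0.707 × 0.25) = 4.772 kip/in.
4.203 ≤ 4.772 → adequate.

f_max ≈ 4.2 kip/in; adequate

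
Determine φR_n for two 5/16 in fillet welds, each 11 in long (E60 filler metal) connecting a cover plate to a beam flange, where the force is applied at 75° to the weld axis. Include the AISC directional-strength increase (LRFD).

E60XX → F_EXX = 60 ksi.
t_e = 0.707 × 0.3125 = 0.2209 in; A_we = 0.2209 × 22 = 4.861 in².
Directional factor: 1.0 + 0.5 sin^1.5(75°) = 1.475.
F_nw = 0.6 × 60 × 1.475 = 53.09 ksi.
φR_n = 0.75 × 53.09 × 4.861 = 193.5 kips.

φR_n ≈ 194 kips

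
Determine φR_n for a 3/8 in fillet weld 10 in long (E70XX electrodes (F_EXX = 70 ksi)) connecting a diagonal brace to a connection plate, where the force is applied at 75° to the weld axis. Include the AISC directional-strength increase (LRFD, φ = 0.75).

φR_n ≈ 123 kip

t_e = 0.707 × 0.375 = 0.2651 in; A_we = 0.2651 × 10 = 2.651 in².
Directional factor: 1.0 + 0.5 sin^1.5(75°) = 1.475.
F_nw = 0.6 × 70 × 1.475 = 61.94 ksi.
φR_n = 0.75 × 61.94 × 2.651 = 123.2 kip.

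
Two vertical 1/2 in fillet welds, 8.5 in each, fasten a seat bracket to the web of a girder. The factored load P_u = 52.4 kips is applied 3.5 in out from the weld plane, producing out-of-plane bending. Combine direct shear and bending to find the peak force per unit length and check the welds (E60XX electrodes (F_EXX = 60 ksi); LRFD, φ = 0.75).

f_max ≈ 8.22 kip/in; adequate

L_w = 2 × 8.5 = 17 in; section modulus (unit throat) S = 2 × L²/6 = 24.08 in².
Direct shear f_v = P/L_w = 52.4/17 = 3.082 kip/in.
Moment M = P × e = 52.4 × 3.5 = 183.4 kip·in; bending f_b = M/S = 7.615 kip/in.
f_max = √(f_v² + f_b²) = √(3.082² + 7.615²) = 8.215 kip/in.
φr_n = 0.75 × 0.6 × 60 × (0.707 × 0.5) = 9.544 kip/in → adequate.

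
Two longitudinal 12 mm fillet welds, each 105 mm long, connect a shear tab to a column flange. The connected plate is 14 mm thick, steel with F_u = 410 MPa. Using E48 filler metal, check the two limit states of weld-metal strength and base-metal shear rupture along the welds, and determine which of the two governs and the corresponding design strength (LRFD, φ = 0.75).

φR_n ≈ 385 kN (weld metal governs)

E48XX → F_EXX = 480 MPa.
t_e = 0.707 × 12 = 8.484 mm; L = 210 mm.
Weld metal: φR_n = 0.75 × 0.6 × 480 × 8.484 × 210 × 10⁻³ = 384.8 kN.
Base metal (shear rupture): φR_n = 0.75 × 0.6 × 410 × 14 × 210 × 10⁻³ = 542.4 kN.
Governing: weld metal.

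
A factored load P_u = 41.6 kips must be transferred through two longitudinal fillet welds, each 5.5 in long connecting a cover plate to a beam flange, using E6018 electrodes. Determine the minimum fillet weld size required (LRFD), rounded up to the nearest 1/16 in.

E60XX → F_EXX = 60 ksi.
Total weld length L = 11 in.
Required throat t_e = P_u / (φ × 0.6 F_EXX × L) = 41.6 / (0.75 × 0.6 × 60 × 11) = 0.1401 in.
Required leg w = t_e / 0.707 = 0.1981 in → use 1/4 in.

w = 1/4 in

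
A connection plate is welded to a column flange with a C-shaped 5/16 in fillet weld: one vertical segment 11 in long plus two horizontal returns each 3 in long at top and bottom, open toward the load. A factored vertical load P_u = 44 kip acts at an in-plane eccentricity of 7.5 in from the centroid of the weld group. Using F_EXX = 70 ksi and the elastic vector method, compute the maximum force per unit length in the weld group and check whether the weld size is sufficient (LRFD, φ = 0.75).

f_max ≈ 7.93 kip/in; NOT adequate

Total weld length L_w = 17 in. Treat welds as unit-width lines.
Centroid: x̄ = 2×3×1.5 / 17 = 0.5294 in from the vertical weld.
Polar moment about centroid: J = I_x + I_y = [11³/12 + 2×3×5.5²] + [11×0.5294² + 2(3³/12 + 3×0.9706²)] = 305.7 in³.
Direct shear f_v = P/L_w = 44 / 17 = 2.588 kip/in (vertical).
Torsion M = P·e = 44 × 7.5 = 330 kip·in.
Critical point at (x, y) = (2.471, 5.5) from centroid. f_tx = M·y/J = 5.938 kip/in; f_ty = M·x/J = 2.667 kip/in.
Resultant f_max = √[f_tx² + (f_v + f_ty)²] = √[5.938² + (2.588 + 2.667)²] = 7.93 kip/in.
Capacity per unit length: φr_n = 0.75 × 0.6 × 70 × (0.707 × 0.3125) = 6.96 kip/in.
7.93 > 6.96 → NOT adequate.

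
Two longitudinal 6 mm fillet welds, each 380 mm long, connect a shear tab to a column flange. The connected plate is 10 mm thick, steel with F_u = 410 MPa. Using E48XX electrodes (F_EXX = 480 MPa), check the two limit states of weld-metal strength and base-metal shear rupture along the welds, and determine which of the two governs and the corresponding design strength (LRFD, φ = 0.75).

φR_n ≈ 696 kN (weld metal governs)

t_e = 0.707 × 6 = 4.242 mm; L = 760 mm.
Weld metal: φR_n = 0.75 × 0.6 × 480 × 4.242 × 760 × 10⁻³ = 696.4 kN.
Base metal (shear rupture): φR_n = 0.75 × 0.6 × 410 × 10 × 760 × 10⁻³ = 1402 kN.
Governing: weld metal.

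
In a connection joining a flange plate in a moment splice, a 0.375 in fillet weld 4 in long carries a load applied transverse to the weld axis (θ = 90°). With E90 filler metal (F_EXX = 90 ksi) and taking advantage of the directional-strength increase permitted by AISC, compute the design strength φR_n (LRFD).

φR_n ≈ 64.4 kip

t_e = 0.707 × 0.375 = 0.2651 in; A_we = 0.2651 × 4 = 1.06 in².
Directional factor: 1.0 + 0.5 sin^1.5(90°) = 1.5.
F_nw = 0.6 × 90 × 1.5 = 81 ksi.
φR_n = 0.75 × 81 × 1.06 = 64.43 kip.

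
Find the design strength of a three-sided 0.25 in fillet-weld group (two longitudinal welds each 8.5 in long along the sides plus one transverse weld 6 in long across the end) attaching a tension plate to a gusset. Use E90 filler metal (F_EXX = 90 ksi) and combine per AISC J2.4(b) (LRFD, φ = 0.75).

t_e = 0.707 × 0.25 = 0.1767 in.
R_nwl = 0.6 × 90 × 0.1767 × 17 = 162.3 kip (longitudinal, 2 welds).
R_nwt = 0.6 × 90 × 0.1767 × 6 = 57.27 kip (transverse, base value).
(i) R_nwl + R_nwt = 219.5 kip; (ii) 0.85 R_nwl + 1.5 R_nwt = 223.8 kip.
R_n = max = 223.8 kip [governs: (ii)]; φR_n = 167.9 kip.

φR_n ≈ 168 kip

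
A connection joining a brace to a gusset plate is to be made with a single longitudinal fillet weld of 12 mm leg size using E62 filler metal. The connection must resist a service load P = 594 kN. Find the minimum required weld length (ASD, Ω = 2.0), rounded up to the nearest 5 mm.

L = 380 mm

E62XX → F_EXX = 620 MPa.
Throat t_e = 0.707 × 12 = 8.484 mm.
r_n/Ω = (0.6 × 620 × 8.484) / 2.0 = 1578 N/mm = 1.578 kN/mm.
L_req = P / (r_n/Ω) = 594 / 1.578 = 376.4 mm total.
Round up → use L = 380 mm.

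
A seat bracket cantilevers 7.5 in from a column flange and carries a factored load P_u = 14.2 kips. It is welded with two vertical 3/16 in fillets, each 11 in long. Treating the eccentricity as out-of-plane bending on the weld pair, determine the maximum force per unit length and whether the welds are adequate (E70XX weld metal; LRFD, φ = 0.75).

E70XX → F_EXX = 70 ksi.
L_w = 2 × 11 = 22 in; section modulus (unit throat) S = 2 × L²/6 = 40.33 in².
Direct shear f_v = P/L_w = 14.2/22 = 0.6455 kip/in.
Moment M = P × e = 14.2 × 7.5 = 106.5 kip·in; bending f_b = M/S = 2.64 kip/in.
f_max = √(f_v² + f_b²) = √(0.6455² + 2.64²) = 2.718 kip/in.
φr_n = 0.75 × 0.6 × 70 × (0.707 × 0.1875) = 4.176 kip/in → adequate.

f_max ≈ 2.72 kip/in; adequate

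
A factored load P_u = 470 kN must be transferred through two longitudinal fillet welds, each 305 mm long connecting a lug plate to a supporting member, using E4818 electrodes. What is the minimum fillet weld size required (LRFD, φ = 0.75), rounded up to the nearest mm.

w = 6 mm

E48XX → F_EXX = 480 MPa.
Total weld length L = 610 mm.
Required throat t_e = P_u / (φ × 0.6 F_EXX × L) = 470 / (0.75 × 0.6 × 480 × 610 × 10⁻³) = 3.567 mm.
Required leg w = t_e / 0.707 = 5.045 mm → use 6 mm.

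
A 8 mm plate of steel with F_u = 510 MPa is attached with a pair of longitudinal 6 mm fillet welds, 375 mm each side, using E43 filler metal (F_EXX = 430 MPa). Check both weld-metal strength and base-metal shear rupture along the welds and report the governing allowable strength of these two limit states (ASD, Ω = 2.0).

R_n/Ω ≈ 410 kN (weld metal governs)

t_e = 0.707 × 6 = 4.242 mm; L = 750 mm.
Weld metal: R_n/Ω = (1/2.0) × 0.6 × 430 × 4.242 × 750 × 10⁻³ = 410.4 kN.
Base metal (shear rupture): R_n/Ω = (1/2.0) × 0.6 × 510 × 8 × 750 × 10⁻³ = 918 kN.
Governing: weld metal.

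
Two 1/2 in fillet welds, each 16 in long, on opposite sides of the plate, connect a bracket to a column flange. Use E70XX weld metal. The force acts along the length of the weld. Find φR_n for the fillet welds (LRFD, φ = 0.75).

φR_n ≈ 356 kips

E70XX → F_EXX = 70 ksi.
Effective throat t_e = 0.707 × 0.5 = 0.3535 in.
Total length L = 32 in; A_we = 0.3535 × 32 = 11.31 in².
F_nw = 0.6 F_EXX = 0.6 × 70 = 42 ksi.
φR_n = 0.75 × 42 × 11.31 = 356.3 kips.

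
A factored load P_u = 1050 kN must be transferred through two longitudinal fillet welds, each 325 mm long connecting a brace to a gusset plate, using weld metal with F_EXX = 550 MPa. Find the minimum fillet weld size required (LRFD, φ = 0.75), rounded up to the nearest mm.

Total weld length L = 650 mm.
Required throat t_e = P_u / (φ × 0.6 F_EXX × L) = 1050 / (0.75 × 0.6 × 550 × 650 × 10⁻³) = 6.527 mm.
Required leg w = t_e / 0.707 = 9.232 mm → use 10 mm.

w = 10 mm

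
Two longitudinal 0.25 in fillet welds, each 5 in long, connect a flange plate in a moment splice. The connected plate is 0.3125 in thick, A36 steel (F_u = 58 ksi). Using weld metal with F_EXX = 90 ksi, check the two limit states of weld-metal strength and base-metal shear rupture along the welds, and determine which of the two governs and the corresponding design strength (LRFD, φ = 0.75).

φR_n ≈ 71.6 kips (weld metal governs)

t_e = 0.707 × 0.25 = 0.1767 in; L = 10 in.
Weld metal: φR_n = 0.75 × 0.6 × 90 × 0.1767 × 10 = 71.58 kips.
Base metal (shear rupture): φR_n = 0.75 × 0.6 × 58 × 0.3125 × 10 = 81.56 kips.
Governing: weld metal.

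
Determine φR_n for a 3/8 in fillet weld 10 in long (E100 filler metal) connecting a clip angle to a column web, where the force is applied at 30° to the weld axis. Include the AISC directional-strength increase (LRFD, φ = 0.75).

φR_n ≈ 140 kips

E100XX → F_EXX = 100 ksi.
t_e = 0.707 × 0.375 = 0.2651 in; A_we = 0.2651 × 10 = 2.651 in².
Directional factor: 1.0 + 0.5 sin^1.5(30°) = 1.177.
F_nw = 0.6 × 100 × 1.177 = 70.61 ksi.
φR_n = 0.75 × 70.61 × 2.651 = 140.4 kips.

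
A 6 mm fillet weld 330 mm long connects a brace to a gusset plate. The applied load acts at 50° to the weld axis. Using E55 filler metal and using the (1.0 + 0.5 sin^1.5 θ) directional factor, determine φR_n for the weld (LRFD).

E55XX → F_EXX = 550 MPa.
t_e = 0.707 × 6 = 4.242 mm; A_we = 4.242 × 330 = 1400 mm².
Directional factor: 1.0 + 0.5 sin^1.5(50°) = 1.335.
F_nw = 0.6 × 550 × 1.335 = 440.6 MPa.
φR_n = 0.75 × 440.6 × 1400 × 10⁻³ = 462.6 kN.

φR_n ≈ 463 kN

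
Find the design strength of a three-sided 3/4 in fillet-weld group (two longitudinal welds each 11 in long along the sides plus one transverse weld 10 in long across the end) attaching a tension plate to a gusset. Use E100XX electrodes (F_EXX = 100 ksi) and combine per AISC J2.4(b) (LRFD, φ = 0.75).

φR_n ≈ 804 kips

t_e = 0.707 × 0.75 = 0.5302 in.
R_nwl = 0.6 × 100 × 0.5302 × 22 = 699.9 kips (longitudinal, 2 welds).
R_nwt = 0.6 × 100 × 0.5302 × 10 = 318.2 kips (transverse, base value).
(i) R_nwl + R_nwt = 1018 kips; (ii) 0.85 R_nwl + 1.5 R_nwt = 1072 kips.
R_n = max = 1072 kips [governs: (ii)]; φR_n = 804.1 kips.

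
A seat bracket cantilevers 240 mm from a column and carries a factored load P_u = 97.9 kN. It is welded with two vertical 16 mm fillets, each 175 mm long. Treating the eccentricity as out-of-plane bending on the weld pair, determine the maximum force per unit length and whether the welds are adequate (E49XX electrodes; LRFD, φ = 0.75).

f_max ≈ 2320 N/mm; adequate

E49XX → F_EXX = 490 MPa.
L_w = 2 × 175 = 350 mm; section modulus (unit throat) S = 2 × L²/6 = 10210 mm².
Direct shear f_v = P/L_w = 97.9×10³/350 = 279.7 N/mm.
Moment M = P × e = 97.9×10³ × 240 = 23496000 N·mm; bending f_b = M/S = 2302 N/mm.
f_max = √(f_v² + f_b²) = √(279.7² + 2302²) = 2319 N/mm.
φr_n = 0.75 × 0.6 × 490 × (0.707 × 16) = 2494 N/mm → adequate.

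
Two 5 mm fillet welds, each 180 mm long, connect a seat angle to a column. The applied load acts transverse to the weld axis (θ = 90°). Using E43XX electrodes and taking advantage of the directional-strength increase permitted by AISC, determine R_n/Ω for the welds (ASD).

R_n/Ω ≈ 246 kN

E43XX → F_EXX = 430 MPa.
t_e = 0.707 × 5 = 3.535 mm; A_we = 3.535 × 360 = 1273 mm².
Directional factor: 1.0 + 0.5 sin^1.5(90°) = 1.5.
F_nw = 0.6 × 430 × 1.5 = 387 MPa.
R_n/Ω = (387 × 1273) / 2.0 × 10⁻³ = 246.2 kN.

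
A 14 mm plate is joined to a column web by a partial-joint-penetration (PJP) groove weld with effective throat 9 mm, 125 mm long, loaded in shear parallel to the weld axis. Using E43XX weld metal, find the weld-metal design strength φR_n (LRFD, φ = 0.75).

E43XX → F_EXX = 430 MPa.
Effective throat (given) t_e = 9 mm.
A_we = 9 × 125 = 1125 mm².
F_nw = 0.6 F_EXX = 258 MPa.
φR_n = 0.75 × 258 × 1125 × 10⁻³ = 217.7 kN.

φR_n ≈ 218 kN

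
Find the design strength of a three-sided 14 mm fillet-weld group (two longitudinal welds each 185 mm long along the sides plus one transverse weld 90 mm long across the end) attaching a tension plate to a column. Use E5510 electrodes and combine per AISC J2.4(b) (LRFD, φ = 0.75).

φR_n ≈ 1130 kN

E55XX → F_EXX = 550 MPa.
t_e = 0.707 × 14 = 9.898 mm.
R_nwl = 0.6 × 550 × 9.898 × 370 × 10⁻³ = 1209 kN (longitudinal, 2 welds).
R_nwt = 0.6 × 550 × 9.898 × 90 × 10⁻³ = 294 kN (transverse, base value).
(i) R_nwl + R_nwt = 1503 kN; (ii) 0.85 R_nwl + 1.5 R_nwt = 1468 kN.
R_n = max = 1503 kN [governs: (i)]; φR_n = 1127 kN.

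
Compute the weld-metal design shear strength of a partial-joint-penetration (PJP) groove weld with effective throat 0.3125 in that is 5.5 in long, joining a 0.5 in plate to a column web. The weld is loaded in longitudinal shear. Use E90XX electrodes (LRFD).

φR_n ≈ 69.6 kips

E90XX → F_EXX = 90 ksi.
Effective throat (given) t_e = 0.3125 in.
A_we = 0.3125 × 5.5 = 1.719 in².
F_nw = 0.6 F_EXX = 54 ksi.
φR_n = 0.75 × 54 × 1.719 = 69.61 kips.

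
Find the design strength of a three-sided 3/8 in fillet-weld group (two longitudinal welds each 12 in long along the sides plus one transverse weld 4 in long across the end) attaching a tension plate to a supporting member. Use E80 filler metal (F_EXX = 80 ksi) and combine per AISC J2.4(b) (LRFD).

φR_n ≈ 267 kips

t_e = 0.707 × 0.375 = 0.2651 in.
R_nwl = 0.6 × 80 × 0.2651 × 24 = 305.4 kips (longitudinal, 2 welds).
R_nwt = 0.6 × 80 × 0.2651 × 4 = 50.9 kips (transverse, base value).
(i) R_nwl + R_nwt = 356.3 kips; (ii) 0.85 R_nwl + 1.5 R_nwt = 336 kips.
R_n = max = 356.3 kips [governs: (i)]; φR_n = 267.2 kips.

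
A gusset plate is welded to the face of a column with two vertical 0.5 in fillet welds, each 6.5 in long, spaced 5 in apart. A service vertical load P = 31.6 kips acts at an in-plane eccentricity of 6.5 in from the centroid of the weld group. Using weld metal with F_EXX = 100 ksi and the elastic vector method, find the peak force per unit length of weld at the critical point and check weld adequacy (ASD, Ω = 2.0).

Total weld length L_w = 13 in. Treat welds as unit-width lines.
Polar moment about centroid: J = 2[d³/12 + d(b/2)²] = 2[6.5³/12 + 6.5×2.5²] = 127 in³.
Direct shear f_v = P/L_w = 31.6 / 13 = 2.431 kip/in (vertical).
Torsion M = P·e = 31.6 × 6.5 = 205.4 kip·in.
Critical point at (x, y) = (2.5, 3.25) from centroid. f_tx = M·y/J = 5.255 kip/in; f_ty = M·x/J = 4.043 kip/in.
Resultant f_max = √[f_tx² + (f_v + f_ty)²] = √[5.255² + (2.431 + 4.043)²] = 8.338 kip/in.
Capacity per unit length: r_n/Ω = (1/2.0) × 0.6 × 100 × (0.707 × 0.5) = 10.6 kip/in.
8.338 ≤ 10.6 → adequate.

f_max ≈ 8.34 kip/in; adequate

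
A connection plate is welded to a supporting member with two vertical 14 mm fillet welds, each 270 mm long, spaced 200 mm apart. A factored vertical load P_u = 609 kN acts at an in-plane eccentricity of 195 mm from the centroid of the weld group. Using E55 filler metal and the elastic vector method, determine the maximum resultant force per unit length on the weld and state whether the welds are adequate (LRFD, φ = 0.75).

E55XX → F_EXX = 550 MPa.
Total weld length L_w = 540 mm. Treat welds as unit-width lines.
Polar moment about centroid: J = 2[d³/12 + d(b/2)²] = 2[270³/12 + 270×100²] = 8680000 mm³.
Direct shear f_v = P/L_w = 609×10³ / 540 = 1128 N/mm (vertical).
Torsion M = P·e = 609×10³ × 195 = 118760000 N·mm.
Critical point at (x, y) = (100, 135) from centroid. f_tx = M·y/J = 1847 N/mm; f_ty = M·x/J = 1368 N/mm.
Resultant f_max = √[f_tx² + (f_v + f_ty)²] = √[1847² + (1128 + 1368)²] = 3105 N/mm.
Capacity per unit length: φr_n = 0.75 × 0.6 × 550 × (0.707 × 14) = 2450 N/mm.
3105 > 2450 → NOT adequate.

f_max ≈ 3100 N/mm; NOT adequate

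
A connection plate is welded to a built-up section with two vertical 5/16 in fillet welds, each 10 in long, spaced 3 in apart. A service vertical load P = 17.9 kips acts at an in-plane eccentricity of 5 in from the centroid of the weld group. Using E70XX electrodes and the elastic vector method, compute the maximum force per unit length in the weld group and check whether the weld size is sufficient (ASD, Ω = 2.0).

f_max ≈ 2.61 kip/in; adequate

E70XX → F_EXX = 70 ksi.
Total weld length L_w = 20 in. Treat welds as unit-width lines.
Polar moment about centroid: J = 2[d³/12 + d(b/2)²] = 2[10³/12 + 10×1.5²] = 211.7 in³.
Direct shear f_v = P/L_w = 17.9 / 20 = 0.895 kip/in (vertical).
Torsion M = P·e = 17.9 × 5 = 89.5 kip·in.
Critical point at (x, y) = (1.5, 5) from centroid. f_tx = M·y/J = 2.114 kip/in; f_ty = M·x/J = 0.6343 kip/in.
Resultant f_max = √[f_tx² + (f_v + f_ty)²] = √[2.114² + (0.895 + 0.6343)²] = 2.609 kip/in.
Capacity per unit length: r_n/Ω = (1/2.0) × 0.6 × 70 × (0.707 × 0.3125) = 4.64 kip/in.
2.609 ≤ 4.64 → adequate.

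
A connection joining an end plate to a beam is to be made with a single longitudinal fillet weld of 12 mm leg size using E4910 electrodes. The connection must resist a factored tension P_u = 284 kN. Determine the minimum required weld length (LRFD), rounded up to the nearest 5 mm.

L = 155 mm

E49XX → F_EXX = 490 MPa.
Throat t_e = 0.707 × 12 = 8.484 mm.
φr_n = 0.75 × 0.6 × 490 × 8.484 × 10⁻³ = 1.871 kN/mm.
L_req = P_u / φr_n = 284 / 1.871 = 151.8 mm total.
Round up → use L = 155 mm.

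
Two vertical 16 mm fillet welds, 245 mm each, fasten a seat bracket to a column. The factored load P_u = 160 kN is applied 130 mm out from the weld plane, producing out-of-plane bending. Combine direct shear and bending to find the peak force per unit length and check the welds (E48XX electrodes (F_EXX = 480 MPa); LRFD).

f_max ≈ 1090 N/mm; adequate

L_w = 2 × 245 = 490 mm; section modulus (unit throat) S = 2 × L²/6 = 20010 mm².
Direct shear f_v = P/L_w = 160×10³/490 = 326.5 N/mm.
Moment M = P × e = 160×10³ × 130 = 20800000 N·mm; bending f_b = M/S = 1040 N/mm.
f_max = √(f_v² + f_b²) = √(326.5² + 1040²) = 1090 N/mm.
φr_n = 0.75 × 0.6 × 480 × (0.707 × 16) = 2443 N/mm → adequate.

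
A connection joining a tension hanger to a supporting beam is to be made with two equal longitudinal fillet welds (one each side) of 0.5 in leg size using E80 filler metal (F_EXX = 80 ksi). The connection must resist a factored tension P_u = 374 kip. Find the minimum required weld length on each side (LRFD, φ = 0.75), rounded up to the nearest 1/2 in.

Throat t_e = 0.707 × 0.5 = 0.3535 in.
φr_n = 0.75 × 0.6 × 80 × 0.3535 = 12.73 kip/in.
L_req = P_u / φr_n = 374 / 12.73 = 29.39 in total.
Per side: 29.39 / 2 = 14.69 in.
Round up → use L = 15 in on each side.

L = 15 in on each side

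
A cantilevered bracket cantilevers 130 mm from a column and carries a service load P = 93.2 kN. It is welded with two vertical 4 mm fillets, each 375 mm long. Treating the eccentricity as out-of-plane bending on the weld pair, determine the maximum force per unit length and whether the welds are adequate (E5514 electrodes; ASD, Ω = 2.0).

f_max ≈ 287 N/mm; adequate

E55XX → F_EXX = 550 MPa.
L_w = 2 × 375 = 750 mm; section modulus (unit throat) S = 2 × L²/6 = 46880 mm².
Direct shear f_v = P/L_w = 93.2×10³/750 = 124.3 N/mm.
Moment M = P × e = 93.2×10³ × 130 = 12116000 N·mm; bending f_b = M/S = 258.5 N/mm.
f_max = √(f_v² + f_b²) = √(124.3² + 258.5²) = 286.8 N/mm.
r_n/Ω = (1/2.0) × 0.6 × 550 × (0.707 × 4) = 466.6 N/mm → adequate.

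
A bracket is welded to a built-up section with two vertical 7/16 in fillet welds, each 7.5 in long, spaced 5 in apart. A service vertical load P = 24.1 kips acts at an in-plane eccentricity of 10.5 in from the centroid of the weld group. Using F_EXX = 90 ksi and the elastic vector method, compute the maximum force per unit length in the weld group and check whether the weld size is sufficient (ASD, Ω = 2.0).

Total weld length L_w = 15 in. Treat welds as unit-width lines.
Polar moment about centroid: J = 2[d³/12 + d(b/2)²] = 2[7.5³/12 + 7.5×2.5²] = 164.1 in³.
Direct shear f_v = P/L_w = 24.1 / 15 = 1.607 kip/in (vertical).
Torsion M = P·e = 24.1 × 10.5 = 253.05 kip·in.
Critical point at (x, y) = (2.5, 3.75) from centroid. f_tx = M·y/J = 5.784 kip/in; f_ty = M·x/J = 3.856 kip/in.
Resultant f_max = √[f_tx² + (f_v + f_ty)²] = √[5.784² + (1.607 + 3.856)²] = 7.956 kip/in.
Capacity per unit length: r_n/Ω = (1/2.0) × 0.6 × 90 × (0.707 × 0.4375) = 8.351 kip/in.
7.956 ≤ 8.351 → adequate.

f_max ≈ 7.96 kip/in; adequate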